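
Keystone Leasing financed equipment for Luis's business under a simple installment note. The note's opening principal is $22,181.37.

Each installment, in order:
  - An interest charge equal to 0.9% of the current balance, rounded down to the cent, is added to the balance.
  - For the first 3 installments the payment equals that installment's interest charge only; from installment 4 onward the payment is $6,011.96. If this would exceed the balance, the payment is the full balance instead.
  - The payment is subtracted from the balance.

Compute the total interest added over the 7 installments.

$1,081.65

# | Opening | Interest | Payment | End bal
1 | $22,181.37 | $199.63 | $199.63 | $22,181.37
2 | $22,181.37 | $199.63 | $199.63 | $22,181.37
3 | $22,181.37 | $199.63 | $199.63 | $22,181.37
4 | $22,181.37 | $199.63 | $6,011.96 | $16,369.04
5 | $16,369.04 | $147.32 | $6,011.96 | $10,504.40
6 | $10,504.40 | $94.53 | $6,011.96 | $4,586.97
7 | $4,586.97 | $41.28 | $4,628.25 | $0.00
Total interest: $199.63 + $199.63 + $199.63 + $199.63 + $147.32 + $94.53 + $41.28 = $1,081.65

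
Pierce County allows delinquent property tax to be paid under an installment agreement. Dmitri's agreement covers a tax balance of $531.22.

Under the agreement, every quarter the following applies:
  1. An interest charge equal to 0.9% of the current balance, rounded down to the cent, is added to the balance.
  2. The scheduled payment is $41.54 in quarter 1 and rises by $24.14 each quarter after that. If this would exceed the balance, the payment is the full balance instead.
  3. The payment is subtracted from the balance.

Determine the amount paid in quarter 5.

Quarter 1: $531.22 +$4.78 interest = $536.00; pay $41.54 → $494.46
Quarter 2: $494.46 +$4.45 interest = $498.91; pay $65.68 → $433.23
Quarter 3: $433.23 +$3.89 interest = $437.12; pay $89.82 → $347.30
Quarter 4: $347.30 +$3.12 interest = $350.42; pay $113.96 → $236.46
Quarter 5: $236.46 +$2.12 interest = $238.58; pay $138.10 → $100.48

$138.10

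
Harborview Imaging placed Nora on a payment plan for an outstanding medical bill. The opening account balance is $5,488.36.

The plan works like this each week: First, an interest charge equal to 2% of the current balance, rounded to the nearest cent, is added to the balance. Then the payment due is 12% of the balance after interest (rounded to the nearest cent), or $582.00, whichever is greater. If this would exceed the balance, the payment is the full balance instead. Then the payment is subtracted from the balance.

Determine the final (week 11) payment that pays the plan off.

$189.38

Week 1: $5,488.36 +$109.77 interest = $5,598.13; pay $671.78 → $4,926.35
Week 2: $4,926.35 +$98.53 interest = $5,024.88; pay $602.99 → $4,421.89
Week 3: $4,421.89 +$88.44 interest = $4,510.33; pay $582.00 → $3,928.33
Week 4: $3,928.33 +$78.57 interest = $4,006.90; pay $582.00 → $3,424.90
Week 5: $3,424.90 +$68.50 interest = $3,493.40; pay $582.00 → $2,911.40
Week 6: $2,911.40 +$58.23 interest = $2,969.63; pay $582.00 → $2,387.63
Week 7: $2,387.63 +$47.75 interest = $2,435.38; pay $582.00 → $1,853.38
Week 8: $1,853.38 +$37.07 interest = $1,890.45; pay $582.00 → $1,308.45
Week 9: $1,308.45 +$26.17 interest = $1,334.62; pay $582.00 → $752.62
Week 10: $752.62 +$15.05 interest = $767.67; pay $582.00 → $185.67
Week 11: $185.67 +$3.71 interest = $189.38; pay $189.38 → $0.00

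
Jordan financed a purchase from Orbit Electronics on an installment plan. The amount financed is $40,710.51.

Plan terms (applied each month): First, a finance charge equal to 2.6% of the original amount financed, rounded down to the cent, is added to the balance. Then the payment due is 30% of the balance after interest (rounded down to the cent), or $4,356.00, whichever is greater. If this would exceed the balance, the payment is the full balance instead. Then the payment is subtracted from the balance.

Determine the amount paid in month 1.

$12,530.69

Month 1: opening $40,710.51; interest $1,058.47 → $41,768.98; payment $12,530.69; balance $29,238.29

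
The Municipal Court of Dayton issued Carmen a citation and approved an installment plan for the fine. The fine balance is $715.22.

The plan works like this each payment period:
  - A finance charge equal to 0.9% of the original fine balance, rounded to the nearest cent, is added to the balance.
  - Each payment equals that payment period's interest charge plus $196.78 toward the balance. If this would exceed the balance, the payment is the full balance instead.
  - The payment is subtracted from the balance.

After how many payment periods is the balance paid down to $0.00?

# | Opening | Interest | Payment | End bal
1 | $715.22 | $6.44 | $203.22 | $518.44
2 | $518.44 | $6.44 | $203.22 | $321.66
3 | $321.66 | $6.44 | $203.22 | $124.88
4 | $124.88 | $6.44 | $131.32 | $0.00
Balance reaches $0.00 in payment period 4.

4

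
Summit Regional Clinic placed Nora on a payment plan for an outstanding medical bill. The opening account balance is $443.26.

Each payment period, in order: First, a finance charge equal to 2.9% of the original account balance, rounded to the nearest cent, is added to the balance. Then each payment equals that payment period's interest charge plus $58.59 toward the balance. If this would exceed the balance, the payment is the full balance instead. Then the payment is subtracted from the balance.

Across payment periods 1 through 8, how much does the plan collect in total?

$546.06

Payment period 1: $443.26 +$12.85 interest = $456.11; pay $71.44 → $384.67
Payment period 2: $384.67 +$12.85 interest = $397.52; pay $71.44 → $326.08
Payment period 3: $326.08 +$12.85 interest = $338.93; pay $71.44 → $267.49
Payment period 4: $267.49 +$12.85 interest = $280.34; pay $71.44 → $208.90
Payment period 5: $208.90 +$12.85 interest = $221.75; pay $71.44 → $150.31
Payment period 6: $150.31 +$12.85 interest = $163.16; pay $71.44 → $91.72
Payment period 7: $91.72 +$12.85 interest = $104.57; pay $71.44 → $33.13
Payment period 8: $33.13 +$12.85 interest = $45.98; pay $45.98 → $0.00
Total paid: $546.06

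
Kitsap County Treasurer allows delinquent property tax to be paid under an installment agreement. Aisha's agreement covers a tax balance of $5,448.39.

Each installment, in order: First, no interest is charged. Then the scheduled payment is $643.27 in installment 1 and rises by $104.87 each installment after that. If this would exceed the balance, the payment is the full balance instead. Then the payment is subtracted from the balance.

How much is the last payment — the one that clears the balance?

$15.72

Installment 1: opening $5,448.39; payment $643.27; balance $4,805.12
Installment 2: opening $4,805.12; payment $748.14; balance $4,056.98
Installment 3: opening $4,056.98; payment $853.01; balance $3,203.97
Installment 4: opening $3,203.97; payment $957.88; balance $2,246.09
Installment 5: opening $2,246.09; payment $1,062.75; balance $1,183.34
Installment 6: opening $1,183.34; payment $1,167.62; balance $15.72
Installment 7: opening $15.72; payment $15.72; balance $0.00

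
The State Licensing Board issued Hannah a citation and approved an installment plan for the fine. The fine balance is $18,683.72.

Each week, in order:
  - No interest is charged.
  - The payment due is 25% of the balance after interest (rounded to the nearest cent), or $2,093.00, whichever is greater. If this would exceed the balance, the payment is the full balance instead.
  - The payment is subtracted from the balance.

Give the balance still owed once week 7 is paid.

$0.00

Week 1: opening $18,683.72; payment $4,670.93; balance $14,012.79
Week 2: opening $14,012.79; payment $3,503.20; balance $10,509.59
Week 3: opening $10,509.59; payment $2,627.40; balance $7,882.19
Week 4: opening $7,882.19; payment $2,093.00; balance $5,789.19
Week 5: opening $5,789.19; payment $2,093.00; balance $3,696.19
Week 6: opening $3,696.19; payment $2,093.00; balance $1,603.19
Week 7: opening $1,603.19; payment $1,603.19; balance $0.00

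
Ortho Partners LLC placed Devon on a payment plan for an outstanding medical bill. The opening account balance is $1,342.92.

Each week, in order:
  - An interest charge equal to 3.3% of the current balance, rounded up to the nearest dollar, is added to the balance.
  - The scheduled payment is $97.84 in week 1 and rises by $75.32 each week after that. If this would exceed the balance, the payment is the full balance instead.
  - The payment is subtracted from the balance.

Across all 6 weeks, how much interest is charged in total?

# | Opening | Interest | Payment | End bal
1 | $1,342.92 | $45.00 | $97.84 | $1,290.08
2 | $1,290.08 | $43.00 | $173.16 | $1,159.92
3 | $1,159.92 | $39.00 | $248.48 | $950.44
4 | $950.44 | $32.00 | $323.80 | $658.64
5 | $658.64 | $22.00 | $399.12 | $281.52
6 | $281.52 | $10.00 | $291.52 | $0.00
Total interest: $45.00 + $43.00 + $39.00 + $32.00 + $22.00 + $10.00 = $191.00

$191.00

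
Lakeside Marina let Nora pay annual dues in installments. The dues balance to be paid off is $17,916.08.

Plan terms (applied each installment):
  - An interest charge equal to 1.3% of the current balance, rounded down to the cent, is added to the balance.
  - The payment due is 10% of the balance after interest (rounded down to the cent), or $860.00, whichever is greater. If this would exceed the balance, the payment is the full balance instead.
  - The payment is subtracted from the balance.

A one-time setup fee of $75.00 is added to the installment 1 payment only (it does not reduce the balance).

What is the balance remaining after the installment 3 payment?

$13,576.85

Installment 1: $17,916.08 +$232.90 interest = $18,148.98; pay $1,814.89 (+ $75.00 fee) → $16,334.09
Installment 2: $16,334.09 +$212.34 interest = $16,546.43; pay $1,654.64 → $14,891.79
Installment 3: $14,891.79 +$193.59 interest = $15,085.38; pay $1,508.53 → $13,576.85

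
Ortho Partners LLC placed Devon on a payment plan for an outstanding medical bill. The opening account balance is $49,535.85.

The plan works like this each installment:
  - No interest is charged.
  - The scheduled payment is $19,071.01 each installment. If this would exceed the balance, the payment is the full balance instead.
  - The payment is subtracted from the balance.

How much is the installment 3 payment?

Installment 1: $49,535.85 − $19,071.01 → $30,464.84
Installment 2: $30,464.84 − $19,071.01 → $11,393.83
Installment 3: $11,393.83 − $11,393.83 → $0.00

$11,393.83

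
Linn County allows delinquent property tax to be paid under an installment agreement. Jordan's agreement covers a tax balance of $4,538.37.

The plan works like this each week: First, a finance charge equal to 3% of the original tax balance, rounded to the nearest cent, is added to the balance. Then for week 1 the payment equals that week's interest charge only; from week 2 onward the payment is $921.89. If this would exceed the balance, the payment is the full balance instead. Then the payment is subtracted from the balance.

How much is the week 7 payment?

Week 1: opening $4,538.37; interest $136.15 → $4,674.52; payment $136.15; balance $4,538.37
Week 2: opening $4,538.37; interest $136.15 → $4,674.52; payment $921.89; balance $3,752.63
Week 3: opening $3,752.63; interest $136.15 → $3,888.78; payment $921.89; balance $2,966.89
Week 4: opening $2,966.89; interest $136.15 → $3,103.04; payment $921.89; balance $2,181.15
Week 5: opening $2,181.15; interest $136.15 → $2,317.30; payment $921.89; balance $1,395.41
Week 6: opening $1,395.41; interest $136.15 → $1,531.56; payment $921.89; balance $609.67
Week 7: opening $609.67; interest $136.15 → $745.82; payment $745.82; balance $0.00

$745.82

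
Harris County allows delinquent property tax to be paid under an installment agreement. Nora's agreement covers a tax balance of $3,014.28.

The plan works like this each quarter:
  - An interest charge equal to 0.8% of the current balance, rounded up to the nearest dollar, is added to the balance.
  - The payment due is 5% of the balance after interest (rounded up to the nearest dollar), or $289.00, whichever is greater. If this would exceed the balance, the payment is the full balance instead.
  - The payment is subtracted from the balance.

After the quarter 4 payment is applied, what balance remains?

$1,944.28

# | Opening | Interest | Payment | End bal
1 | $3,014.28 | $25.00 | $289.00 | $2,750.28
2 | $2,750.28 | $23.00 | $289.00 | $2,484.28
3 | $2,484.28 | $20.00 | $289.00 | $2,215.28
4 | $2,215.28 | $18.00 | $289.00 | $1,944.28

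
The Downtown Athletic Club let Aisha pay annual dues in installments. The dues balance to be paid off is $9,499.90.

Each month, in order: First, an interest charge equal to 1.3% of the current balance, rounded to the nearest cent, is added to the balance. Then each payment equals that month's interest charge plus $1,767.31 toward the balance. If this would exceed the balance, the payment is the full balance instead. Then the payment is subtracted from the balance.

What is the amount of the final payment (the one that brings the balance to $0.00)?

# | Opening | Interest | Payment | End bal
1 | $9,499.90 | $123.50 | $1,890.81 | $7,732.59
2 | $7,732.59 | $100.52 | $1,867.83 | $5,965.28
3 | $5,965.28 | $77.55 | $1,844.86 | $4,197.97
4 | $4,197.97 | $54.57 | $1,821.88 | $2,430.66
5 | $2,430.66 | $31.60 | $1,798.91 | $663.35
6 | $663.35 | $8.62 | $671.97 | $0.00

$671.97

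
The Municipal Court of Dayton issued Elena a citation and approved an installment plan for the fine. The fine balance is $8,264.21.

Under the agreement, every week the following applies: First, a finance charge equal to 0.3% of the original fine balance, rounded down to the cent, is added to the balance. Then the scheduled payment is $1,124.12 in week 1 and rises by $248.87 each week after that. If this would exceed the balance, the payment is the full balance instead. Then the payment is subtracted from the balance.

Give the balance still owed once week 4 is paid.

Week 1: opening $8,264.21; interest $24.79 → $8,289.00; payment $1,124.12; balance $7,164.88
Week 2: opening $7,164.88; interest $24.79 → $7,189.67; payment $1,372.99; balance $5,816.68
Week 3: opening $5,816.68; interest $24.79 → $5,841.47; payment $1,621.86; balance $4,219.61
Week 4: opening $4,219.61; interest $24.79 → $4,244.40; payment $1,870.73; balance $2,373.67

$2,373.67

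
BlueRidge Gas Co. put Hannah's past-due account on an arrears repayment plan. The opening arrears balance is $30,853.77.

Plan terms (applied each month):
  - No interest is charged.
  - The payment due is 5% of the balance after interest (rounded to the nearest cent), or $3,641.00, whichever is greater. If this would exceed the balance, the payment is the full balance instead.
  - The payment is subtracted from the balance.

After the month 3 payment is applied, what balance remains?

Month 1: $30,853.77 − $3,641.00 → $27,212.77
Month 2: $27,212.77 − $3,641.00 → $23,571.77
Month 3: $23,571.77 − $3,641.00 → $19,930.77

$19,930.77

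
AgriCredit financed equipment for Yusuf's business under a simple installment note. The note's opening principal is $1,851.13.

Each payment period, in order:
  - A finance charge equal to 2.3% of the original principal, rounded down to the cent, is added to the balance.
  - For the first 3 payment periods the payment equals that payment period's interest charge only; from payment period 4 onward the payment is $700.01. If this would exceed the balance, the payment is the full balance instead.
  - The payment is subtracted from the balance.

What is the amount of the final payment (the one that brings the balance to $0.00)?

$578.82

Payment period 1: opening $1,851.13; interest $42.57 → $1,893.70; payment $42.57; balance $1,851.13
Payment period 2: opening $1,851.13; interest $42.57 → $1,893.70; payment $42.57; balance $1,851.13
Payment period 3: opening $1,851.13; interest $42.57 → $1,893.70; payment $42.57; balance $1,851.13
Payment period 4: opening $1,851.13; interest $42.57 → $1,893.70; payment $700.01; balance $1,193.69
Payment period 5: opening $1,193.69; interest $42.57 → $1,236.26; payment $700.01; balance $536.25
Payment period 6: opening $536.25; interest $42.57 → $578.82; payment $578.82; balance $0.00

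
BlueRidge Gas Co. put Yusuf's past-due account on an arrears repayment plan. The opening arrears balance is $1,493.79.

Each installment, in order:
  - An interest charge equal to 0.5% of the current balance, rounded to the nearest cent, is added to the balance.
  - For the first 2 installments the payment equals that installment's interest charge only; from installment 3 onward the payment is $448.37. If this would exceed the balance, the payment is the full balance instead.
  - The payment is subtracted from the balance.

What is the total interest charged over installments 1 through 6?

$31.54

Installment 1: opening $1,493.79; interest $7.47 → $1,501.26; payment $7.47; balance $1,493.79
Installment 2: opening $1,493.79; interest $7.47 → $1,501.26; payment $7.47; balance $1,493.79
Installment 3: opening $1,493.79; interest $7.47 → $1,501.26; payment $448.37; balance $1,052.89
Installment 4: opening $1,052.89; interest $5.26 → $1,058.15; payment $448.37; balance $609.78
Installment 5: opening $609.78; interest $3.05 → $612.83; payment $448.37; balance $164.46
Installment 6: opening $164.46; interest $0.82 → $165.28; payment $165.28; balance $0.00
Total interest: $7.47 + $7.47 + $7.47 + $5.26 + $3.05 + $0.82 = $31.54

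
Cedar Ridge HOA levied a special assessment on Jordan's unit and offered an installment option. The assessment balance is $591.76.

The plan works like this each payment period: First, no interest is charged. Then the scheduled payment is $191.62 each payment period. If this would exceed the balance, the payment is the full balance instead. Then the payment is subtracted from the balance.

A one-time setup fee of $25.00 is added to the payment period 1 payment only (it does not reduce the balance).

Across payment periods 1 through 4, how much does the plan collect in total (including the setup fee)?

$616.76

# | Opening | Payment | Fee | End bal
1 | $591.76 | $191.62 | $25.00 | $400.14
2 | $400.14 | $191.62 | — | $208.52
3 | $208.52 | $191.62 | — | $16.90
4 | $16.90 | $16.90 | — | $0.00
Total paid: $616.76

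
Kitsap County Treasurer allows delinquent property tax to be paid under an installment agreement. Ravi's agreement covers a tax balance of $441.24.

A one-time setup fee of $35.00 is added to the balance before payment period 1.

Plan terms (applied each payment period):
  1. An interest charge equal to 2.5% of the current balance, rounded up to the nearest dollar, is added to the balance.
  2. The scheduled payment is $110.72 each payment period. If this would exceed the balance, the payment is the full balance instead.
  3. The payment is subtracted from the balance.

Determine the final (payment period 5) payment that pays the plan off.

$69.36

Payment period 1: opening $476.24; interest $12.00 → $488.24; payment $110.72; balance $377.52
Payment period 2: opening $377.52; interest $10.00 → $387.52; payment $110.72; balance $276.80
Payment period 3: opening $276.80; interest $7.00 → $283.80; payment $110.72; balance $173.08
Payment period 4: opening $173.08; interest $5.00 → $178.08; payment $110.72; balance $67.36
Payment period 5: opening $67.36; interest $2.00 → $69.36; payment $69.36; balance $0.00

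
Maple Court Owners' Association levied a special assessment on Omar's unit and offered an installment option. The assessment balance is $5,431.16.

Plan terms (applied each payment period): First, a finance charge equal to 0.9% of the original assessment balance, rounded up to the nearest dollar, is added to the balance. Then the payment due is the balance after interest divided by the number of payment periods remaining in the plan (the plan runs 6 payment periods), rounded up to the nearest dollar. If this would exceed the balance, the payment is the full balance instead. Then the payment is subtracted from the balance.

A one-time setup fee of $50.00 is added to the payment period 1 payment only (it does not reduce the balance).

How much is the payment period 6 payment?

Payment period 1: opening $5,431.16; interest $49.00 → $5,480.16; payment $914.00 (+ $50.00 fee); balance $4,566.16
Payment period 2: opening $4,566.16; interest $49.00 → $4,615.16; payment $924.00; balance $3,691.16
Payment period 3: opening $3,691.16; interest $49.00 → $3,740.16; payment $936.00; balance $2,804.16
Payment period 4: opening $2,804.16; interest $49.00 → $2,853.16; payment $952.00; balance $1,901.16
Payment period 5: opening $1,901.16; interest $49.00 → $1,950.16; payment $976.00; balance $974.16
Payment period 6: opening $974.16; interest $49.00 → $1,023.16; payment $1,023.16; balance $0.00

$1,023.16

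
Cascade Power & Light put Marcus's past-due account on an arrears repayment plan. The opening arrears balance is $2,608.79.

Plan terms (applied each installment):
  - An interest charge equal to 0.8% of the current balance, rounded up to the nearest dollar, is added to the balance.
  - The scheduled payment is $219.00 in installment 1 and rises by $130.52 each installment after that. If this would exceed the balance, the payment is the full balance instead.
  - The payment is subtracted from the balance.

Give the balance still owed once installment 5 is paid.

$288.59

Installment 1: $2,608.79 +$21.00 interest = $2,629.79; pay $219.00 → $2,410.79
Installment 2: $2,410.79 +$20.00 interest = $2,430.79; pay $349.52 → $2,081.27
Installment 3: $2,081.27 +$17.00 interest = $2,098.27; pay $480.04 → $1,618.23
Installment 4: $1,618.23 +$13.00 interest = $1,631.23; pay $610.56 → $1,020.67
Installment 5: $1,020.67 +$9.00 interest = $1,029.67; pay $741.08 → $288.59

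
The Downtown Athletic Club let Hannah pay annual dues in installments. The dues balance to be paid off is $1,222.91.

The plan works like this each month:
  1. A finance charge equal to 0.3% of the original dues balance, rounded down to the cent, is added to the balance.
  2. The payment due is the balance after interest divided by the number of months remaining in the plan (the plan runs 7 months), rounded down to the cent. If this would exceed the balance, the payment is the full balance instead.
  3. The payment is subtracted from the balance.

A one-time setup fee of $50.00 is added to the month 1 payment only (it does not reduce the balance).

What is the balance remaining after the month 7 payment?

$0.00

Month 1: $1,222.91 +$3.66 interest = $1,226.57; pay $175.22 (+ $50.00 fee) → $1,051.35
Month 2: $1,051.35 +$3.66 interest = $1,055.01; pay $175.83 → $879.18
Month 3: $879.18 +$3.66 interest = $882.84; pay $176.56 → $706.28
Month 4: $706.28 +$3.66 interest = $709.94; pay $177.48 → $532.46
Month 5: $532.46 +$3.66 interest = $536.12; pay $178.70 → $357.42
Month 6: $357.42 +$3.66 interest = $361.08; pay $180.54 → $180.54
Month 7: $180.54 +$3.66 interest = $184.20; pay $184.20 → $0.00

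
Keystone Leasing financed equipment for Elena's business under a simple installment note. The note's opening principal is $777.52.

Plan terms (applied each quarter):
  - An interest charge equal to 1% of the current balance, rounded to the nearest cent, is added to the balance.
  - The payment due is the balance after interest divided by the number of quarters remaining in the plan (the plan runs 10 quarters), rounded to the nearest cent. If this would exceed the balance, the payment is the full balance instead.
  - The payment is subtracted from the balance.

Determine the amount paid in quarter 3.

$80.11

# | Opening | Interest | Payment | End bal
1 | $777.52 | $7.78 | $78.53 | $706.77
2 | $706.77 | $7.07 | $79.32 | $634.52
3 | $634.52 | $6.35 | $80.11 | $560.76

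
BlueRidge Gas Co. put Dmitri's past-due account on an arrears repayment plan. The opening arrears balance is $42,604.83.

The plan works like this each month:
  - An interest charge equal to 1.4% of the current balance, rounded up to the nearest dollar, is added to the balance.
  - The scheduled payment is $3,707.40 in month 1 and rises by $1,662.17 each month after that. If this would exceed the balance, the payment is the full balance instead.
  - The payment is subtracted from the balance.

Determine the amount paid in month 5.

Month 1: opening $42,604.83; interest $597.00 → $43,201.83; payment $3,707.40; balance $39,494.43
Month 2: opening $39,494.43; interest $553.00 → $40,047.43; payment $5,369.57; balance $34,677.86
Month 3: opening $34,677.86; interest $486.00 → $35,163.86; payment $7,031.74; balance $28,132.12
Month 4: opening $28,132.12; interest $394.00 → $28,526.12; payment $8,693.91; balance $19,832.21
Month 5: opening $19,832.21; interest $278.00 → $20,110.21; payment $10,356.08; balance $9,754.13

$10,356.08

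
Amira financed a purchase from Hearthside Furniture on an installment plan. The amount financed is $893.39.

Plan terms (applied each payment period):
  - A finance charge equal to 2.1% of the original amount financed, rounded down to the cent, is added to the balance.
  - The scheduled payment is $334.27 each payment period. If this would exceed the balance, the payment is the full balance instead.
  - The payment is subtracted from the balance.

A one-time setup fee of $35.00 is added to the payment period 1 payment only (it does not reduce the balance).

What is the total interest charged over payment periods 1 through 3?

$56.28

Payment period 1: $893.39 +$18.76 interest = $912.15; pay $334.27 (+ $35.00 fee) → $577.88
Payment period 2: $577.88 +$18.76 interest = $596.64; pay $334.27 → $262.37
Payment period 3: $262.37 +$18.76 interest = $281.13; pay $281.13 → $0.00
Total interest: $18.76 + $18.76 + $18.76 = $56.28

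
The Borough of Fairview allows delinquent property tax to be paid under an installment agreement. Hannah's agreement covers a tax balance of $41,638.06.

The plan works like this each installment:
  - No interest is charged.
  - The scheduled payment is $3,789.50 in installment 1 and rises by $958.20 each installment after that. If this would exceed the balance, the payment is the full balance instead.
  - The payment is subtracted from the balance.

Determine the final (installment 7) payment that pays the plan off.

$4,528.06

Installment 1: $41,638.06 − $3,789.50 → $37,848.56
Installment 2: $37,848.56 − $4,747.70 → $33,100.86
Installment 3: $33,100.86 − $5,705.90 → $27,394.96
Installment 4: $27,394.96 − $6,664.10 → $20,730.86
Installment 5: $20,730.86 − $7,622.30 → $13,108.56
Installment 6: $13,108.56 − $8,580.50 → $4,528.06
Installment 7: $4,528.06 − $4,528.06 → $0.00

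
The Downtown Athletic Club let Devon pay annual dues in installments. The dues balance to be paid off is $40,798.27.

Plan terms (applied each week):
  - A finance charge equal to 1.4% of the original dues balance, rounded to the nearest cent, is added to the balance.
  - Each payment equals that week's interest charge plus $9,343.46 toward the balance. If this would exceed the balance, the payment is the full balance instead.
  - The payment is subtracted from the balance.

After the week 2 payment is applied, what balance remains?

$22,111.35

Week 1: $40,798.27 +$571.18 interest = $41,369.45; pay $9,914.64 → $31,454.81
Week 2: $31,454.81 +$571.18 interest = $32,025.99; pay $9,914.64 → $22,111.35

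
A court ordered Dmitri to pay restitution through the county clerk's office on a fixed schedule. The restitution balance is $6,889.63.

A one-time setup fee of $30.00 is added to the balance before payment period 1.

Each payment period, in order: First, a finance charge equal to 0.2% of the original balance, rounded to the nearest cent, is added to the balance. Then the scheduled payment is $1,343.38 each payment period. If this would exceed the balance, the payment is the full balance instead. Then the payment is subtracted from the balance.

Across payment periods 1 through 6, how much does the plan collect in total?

Payment period 1: $6,919.63 +$13.78 interest = $6,933.41; pay $1,343.38 → $5,590.03
Payment period 2: $5,590.03 +$13.78 interest = $5,603.81; pay $1,343.38 → $4,260.43
Payment period 3: $4,260.43 +$13.78 interest = $4,274.21; pay $1,343.38 → $2,930.83
Payment period 4: $2,930.83 +$13.78 interest = $2,944.61; pay $1,343.38 → $1,601.23
Payment period 5: $1,601.23 +$13.78 interest = $1,615.01; pay $1,343.38 → $271.63
Payment period 6: $271.63 +$13.78 interest = $285.41; pay $285.41 → $0.00
Total paid: $7,002.31

$7,002.31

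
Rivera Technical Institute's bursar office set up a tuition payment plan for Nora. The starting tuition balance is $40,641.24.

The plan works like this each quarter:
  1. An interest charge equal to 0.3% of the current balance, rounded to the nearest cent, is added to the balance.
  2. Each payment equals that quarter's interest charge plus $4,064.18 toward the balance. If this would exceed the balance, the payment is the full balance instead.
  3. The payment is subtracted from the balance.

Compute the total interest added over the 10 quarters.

$670.57

Quarter 1: opening $40,641.24; interest $121.92 → $40,763.16; payment $4,186.10; balance $36,577.06
Quarter 2: opening $36,577.06; interest $109.73 → $36,686.79; payment $4,173.91; balance $32,512.88
Quarter 3: opening $32,512.88; interest $97.54 → $32,610.42; payment $4,161.72; balance $28,448.70
Quarter 4: opening $28,448.70; interest $85.35 → $28,534.05; payment $4,149.53; balance $24,384.52
Quarter 5: opening $24,384.52; interest $73.15 → $24,457.67; payment $4,137.33; balance $20,320.34
Quarter 6: opening $20,320.34; interest $60.96 → $20,381.30; payment $4,125.14; balance $16,256.16
Quarter 7: opening $16,256.16; interest $48.77 → $16,304.93; payment $4,112.95; balance $12,191.98
Quarter 8: opening $12,191.98; interest $36.58 → $12,228.56; payment $4,100.76; balance $8,127.80
Quarter 9: opening $8,127.80; interest $24.38 → $8,152.18; payment $4,088.56; balance $4,063.62
Quarter 10: opening $4,063.62; interest $12.19 → $4,075.81; payment $4,075.81; balance $0.00
Total interest: $121.92 + $109.73 + $97.54 + $85.35 + $73.15 + $60.96 + $48.77 + $36.58 + $24.38 + $12.19 = $670.57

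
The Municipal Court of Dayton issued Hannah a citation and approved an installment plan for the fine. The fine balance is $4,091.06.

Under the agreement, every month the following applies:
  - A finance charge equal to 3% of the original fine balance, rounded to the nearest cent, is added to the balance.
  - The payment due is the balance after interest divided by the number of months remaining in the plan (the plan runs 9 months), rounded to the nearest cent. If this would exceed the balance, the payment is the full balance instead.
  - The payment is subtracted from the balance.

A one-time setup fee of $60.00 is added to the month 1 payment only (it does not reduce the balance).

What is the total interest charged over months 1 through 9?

Month 1: opening $4,091.06; interest $122.73 → $4,213.79; payment $468.20 (+ $60.00 fee); balance $3,745.59
Month 2: opening $3,745.59; interest $122.73 → $3,868.32; payment $483.54; balance $3,384.78
Month 3: opening $3,384.78; interest $122.73 → $3,507.51; payment $501.07; balance $3,006.44
Month 4: opening $3,006.44; interest $122.73 → $3,129.17; payment $521.53; balance $2,607.64
Month 5: opening $2,607.64; interest $122.73 → $2,730.37; payment $546.07; balance $2,184.30
Month 6: opening $2,184.30; interest $122.73 → $2,307.03; payment $576.76; balance $1,730.27
Month 7: opening $1,730.27; interest $122.73 → $1,853.00; payment $617.67; balance $1,235.33
Month 8: opening $1,235.33; interest $122.73 → $1,358.06; payment $679.03; balance $679.03
Month 9: opening $679.03; interest $122.73 → $801.76; payment $801.76; balance $0.00
Total interest: $122.73 + $122.73 + $122.73 + $122.73 + $122.73 + $122.73 + $122.73 + $122.73 + $122.73 = $1,104.57

$1,104.57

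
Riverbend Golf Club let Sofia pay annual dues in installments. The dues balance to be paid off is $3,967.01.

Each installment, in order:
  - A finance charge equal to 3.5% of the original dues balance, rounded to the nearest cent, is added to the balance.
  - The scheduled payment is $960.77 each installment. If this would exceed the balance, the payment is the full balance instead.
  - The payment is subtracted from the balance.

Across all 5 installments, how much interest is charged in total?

Installment 1: $3,967.01 +$138.85 interest = $4,105.86; pay $960.77 → $3,145.09
Installment 2: $3,145.09 +$138.85 interest = $3,283.94; pay $960.77 → $2,323.17
Installment 3: $2,323.17 +$138.85 interest = $2,462.02; pay $960.77 → $1,501.25
Installment 4: $1,501.25 +$138.85 interest = $1,640.10; pay $960.77 → $679.33
Installment 5: $679.33 +$138.85 interest = $818.18; pay $818.18 → $0.00
Total interest: $138.85 + $138.85 + $138.85 + $138.85 + $138.85 = $694.25

$694.25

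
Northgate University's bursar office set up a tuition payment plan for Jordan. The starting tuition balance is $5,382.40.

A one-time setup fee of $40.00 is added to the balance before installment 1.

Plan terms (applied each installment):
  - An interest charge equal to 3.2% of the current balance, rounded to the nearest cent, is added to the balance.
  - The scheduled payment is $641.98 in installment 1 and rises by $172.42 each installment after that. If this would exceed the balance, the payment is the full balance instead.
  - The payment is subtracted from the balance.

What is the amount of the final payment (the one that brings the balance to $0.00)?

$1,181.69

Installment 1: $5,422.40 +$173.52 interest = $5,595.92; pay $641.98 → $4,953.94
Installment 2: $4,953.94 +$158.53 interest = $5,112.47; pay $814.40 → $4,298.07
Installment 3: $4,298.07 +$137.54 interest = $4,435.61; pay $986.82 → $3,448.79
Installment 4: $3,448.79 +$110.36 interest = $3,559.15; pay $1,159.24 → $2,399.91
Installment 5: $2,399.91 +$76.80 interest = $2,476.71; pay $1,331.66 → $1,145.05
Installment 6: $1,145.05 +$36.64 interest = $1,181.69; pay $1,181.69 → $0.00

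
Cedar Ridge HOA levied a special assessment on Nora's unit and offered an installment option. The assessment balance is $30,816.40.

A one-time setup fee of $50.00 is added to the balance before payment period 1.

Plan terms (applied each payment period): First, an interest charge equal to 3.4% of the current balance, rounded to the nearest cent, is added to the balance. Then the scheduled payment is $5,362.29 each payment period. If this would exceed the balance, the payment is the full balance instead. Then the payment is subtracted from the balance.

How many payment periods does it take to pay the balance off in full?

7

# | Opening | Interest | Payment | End bal
1 | $30,866.40 | $1,049.46 | $5,362.29 | $26,553.57
2 | $26,553.57 | $902.82 | $5,362.29 | $22,094.10
3 | $22,094.10 | $751.20 | $5,362.29 | $17,483.01
4 | $17,483.01 | $594.42 | $5,362.29 | $12,715.14
5 | $12,715.14 | $432.31 | $5,362.29 | $7,785.16
6 | $7,785.16 | $264.70 | $5,362.29 | $2,687.57
7 | $2,687.57 | $91.38 | $2,778.95 | $0.00
Balance reaches $0.00 in payment period 7.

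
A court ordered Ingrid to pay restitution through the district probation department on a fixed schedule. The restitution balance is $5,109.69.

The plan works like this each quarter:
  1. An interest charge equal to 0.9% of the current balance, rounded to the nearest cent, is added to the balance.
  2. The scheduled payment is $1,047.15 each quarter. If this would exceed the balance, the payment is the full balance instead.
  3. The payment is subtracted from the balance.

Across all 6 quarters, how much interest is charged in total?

# | Opening | Interest | Payment | End bal
1 | $5,109.69 | $45.99 | $1,047.15 | $4,108.53
2 | $4,108.53 | $36.98 | $1,047.15 | $3,098.36
3 | $3,098.36 | $27.89 | $1,047.15 | $2,079.10
4 | $2,079.10 | $18.71 | $1,047.15 | $1,050.66
5 | $1,050.66 | $9.46 | $1,047.15 | $12.97
6 | $12.97 | $0.12 | $13.09 | $0.00
Total interest: $45.99 + $36.98 + $27.89 + $18.71 + $9.46 + $0.12 = $139.15

$139.15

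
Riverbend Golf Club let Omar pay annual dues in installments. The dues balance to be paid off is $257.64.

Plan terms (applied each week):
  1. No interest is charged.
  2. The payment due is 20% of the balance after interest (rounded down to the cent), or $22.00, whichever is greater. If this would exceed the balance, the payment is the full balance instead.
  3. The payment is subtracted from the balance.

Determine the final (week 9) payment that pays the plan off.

Week 1: opening $257.64; payment $51.52; balance $206.12
Week 2: opening $206.12; payment $41.22; balance $164.90
Week 3: opening $164.90; payment $32.98; balance $131.92
Week 4: opening $131.92; payment $26.38; balance $105.54
Week 5: opening $105.54; payment $22.00; balance $83.54
Week 6: opening $83.54; payment $22.00; balance $61.54
Week 7: opening $61.54; payment $22.00; balance $39.54
Week 8: opening $39.54; payment $22.00; balance $17.54
Week 9: opening $17.54; payment $17.54; balance $0.00

$17.54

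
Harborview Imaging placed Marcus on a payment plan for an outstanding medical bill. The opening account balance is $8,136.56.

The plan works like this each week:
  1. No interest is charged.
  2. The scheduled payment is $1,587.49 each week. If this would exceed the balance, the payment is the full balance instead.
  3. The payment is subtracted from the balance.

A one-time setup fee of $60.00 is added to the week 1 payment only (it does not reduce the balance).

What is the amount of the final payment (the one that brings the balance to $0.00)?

$199.11

# | Opening | Payment | Fee | End bal
1 | $8,136.56 | $1,587.49 | $60.00 | $6,549.07
2 | $6,549.07 | $1,587.49 | — | $4,961.58
3 | $4,961.58 | $1,587.49 | — | $3,374.09
4 | $3,374.09 | $1,587.49 | — | $1,786.60
5 | $1,786.60 | $1,587.49 | — | $199.11
6 | $199.11 | $199.11 | — | $0.00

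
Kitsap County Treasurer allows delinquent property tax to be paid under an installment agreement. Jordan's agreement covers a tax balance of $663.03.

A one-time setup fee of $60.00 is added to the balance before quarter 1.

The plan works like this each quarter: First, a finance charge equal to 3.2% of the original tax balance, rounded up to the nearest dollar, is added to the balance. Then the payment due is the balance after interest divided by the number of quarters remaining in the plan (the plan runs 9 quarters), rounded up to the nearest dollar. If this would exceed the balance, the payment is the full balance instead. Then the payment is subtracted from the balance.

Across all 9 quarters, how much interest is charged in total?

# | Opening | Interest | Payment | End bal
1 | $723.03 | $22.00 | $83.00 | $662.03
2 | $662.03 | $22.00 | $86.00 | $598.03
3 | $598.03 | $22.00 | $89.00 | $531.03
4 | $531.03 | $22.00 | $93.00 | $460.03
5 | $460.03 | $22.00 | $97.00 | $385.03
6 | $385.03 | $22.00 | $102.00 | $305.03
7 | $305.03 | $22.00 | $110.00 | $217.03
8 | $217.03 | $22.00 | $120.00 | $119.03
9 | $119.03 | $22.00 | $141.03 | $0.00
Total interest: $22.00 + $22.00 + $22.00 + $22.00 + $22.00 + $22.00 + $22.00 + $22.00 + $22.00 = $198.00

$198.00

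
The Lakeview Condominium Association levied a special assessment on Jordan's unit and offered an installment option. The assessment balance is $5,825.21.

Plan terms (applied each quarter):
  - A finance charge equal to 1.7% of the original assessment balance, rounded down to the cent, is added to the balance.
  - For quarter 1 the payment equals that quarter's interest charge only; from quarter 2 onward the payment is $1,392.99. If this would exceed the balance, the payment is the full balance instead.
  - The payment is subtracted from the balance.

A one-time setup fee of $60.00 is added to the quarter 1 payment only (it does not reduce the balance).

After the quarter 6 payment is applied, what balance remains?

$0.00

Quarter 1: opening $5,825.21; interest $99.02 → $5,924.23; payment $99.02 (+ $60.00 fee); balance $5,825.21
Quarter 2: opening $5,825.21; interest $99.02 → $5,924.23; payment $1,392.99; balance $4,531.24
Quarter 3: opening $4,531.24; interest $99.02 → $4,630.26; payment $1,392.99; balance $3,237.27
Quarter 4: opening $3,237.27; interest $99.02 → $3,336.29; payment $1,392.99; balance $1,943.30
Quarter 5: opening $1,943.30; interest $99.02 → $2,042.32; payment $1,392.99; balance $649.33
Quarter 6: opening $649.33; interest $99.02 → $748.35; payment $748.35; balance $0.00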